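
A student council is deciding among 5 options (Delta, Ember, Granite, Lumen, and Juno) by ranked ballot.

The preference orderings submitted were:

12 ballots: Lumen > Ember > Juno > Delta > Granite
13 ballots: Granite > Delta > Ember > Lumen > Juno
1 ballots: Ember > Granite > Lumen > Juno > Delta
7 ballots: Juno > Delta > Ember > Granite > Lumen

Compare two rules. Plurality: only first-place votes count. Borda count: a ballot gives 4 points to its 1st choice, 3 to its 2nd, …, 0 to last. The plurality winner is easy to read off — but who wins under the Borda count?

Ember

Plurality first-place counts: Delta 0, Ember 1, Granite 13, Lumen 12, Juno 7 → Granite.
Borda totals: Delta 72, Ember 80, Granite 62, Lumen 63, Juno 53 → Ember.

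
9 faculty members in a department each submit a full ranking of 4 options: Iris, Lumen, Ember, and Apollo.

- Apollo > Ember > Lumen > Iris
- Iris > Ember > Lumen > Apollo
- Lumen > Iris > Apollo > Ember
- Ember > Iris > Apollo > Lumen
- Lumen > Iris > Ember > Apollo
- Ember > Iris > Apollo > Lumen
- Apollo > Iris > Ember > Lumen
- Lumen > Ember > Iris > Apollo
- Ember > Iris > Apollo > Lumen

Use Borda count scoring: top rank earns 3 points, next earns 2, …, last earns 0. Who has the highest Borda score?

Ember

Borda scores:
  Iris: 0 + 3 + 2 + 2 + 2 + 2 + 2 + 1 + 2 = 16
  Lumen: 1 + 1 + 3 + 0 + 3 + 0 + 0 + 3 + 0 = 11
  Ember: 2 + 2 + 0 + 3 + 1 + 3 + 1 + 2 + 3 = 17
  Apollo: 3 + 0 + 1 + 1 + 0 + 1 + 3 + 0 + 1 = 10
Ember has the highest total.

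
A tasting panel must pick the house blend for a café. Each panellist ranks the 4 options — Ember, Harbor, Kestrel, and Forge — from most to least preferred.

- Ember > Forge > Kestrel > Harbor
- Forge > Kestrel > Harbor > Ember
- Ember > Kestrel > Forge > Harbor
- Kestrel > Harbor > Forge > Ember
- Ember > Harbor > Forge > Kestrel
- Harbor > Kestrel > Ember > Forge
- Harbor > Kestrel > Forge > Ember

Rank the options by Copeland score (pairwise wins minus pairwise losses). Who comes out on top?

Kestrel

Pairwise results:
  Ember vs Harbor: Harbor wins 4–3.
  Ember vs Kestrel: Kestrel wins 4–3.
  Ember vs Forge: Ember wins 4–3.
  Harbor vs Kestrel: Kestrel wins 4–3.
  Harbor vs Forge: Harbor wins 4–3.
  Kestrel vs Forge: Kestrel wins 4–3.
Copeland scores (wins − losses):
  Ember: 1 − 2 = -1
  Harbor: 2 − 1 = 1
  Kestrel: 3 − 0 = 3
  Forge: 0 − 3 = -3
Kestrel has the best Copeland score.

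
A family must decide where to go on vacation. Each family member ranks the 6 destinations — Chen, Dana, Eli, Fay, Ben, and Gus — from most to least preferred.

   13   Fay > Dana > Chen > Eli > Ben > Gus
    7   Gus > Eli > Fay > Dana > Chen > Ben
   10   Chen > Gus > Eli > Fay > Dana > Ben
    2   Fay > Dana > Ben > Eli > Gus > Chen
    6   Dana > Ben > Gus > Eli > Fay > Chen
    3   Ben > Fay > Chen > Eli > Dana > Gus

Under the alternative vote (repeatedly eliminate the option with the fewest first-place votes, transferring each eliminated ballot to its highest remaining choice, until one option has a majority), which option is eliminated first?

Round 1: Fay 15, Chen 10, Gus 7, Dana 6, Ben 3, Eli 0. Eli has the fewest and is eliminated.
Round 2: Fay 15, Chen 10, Gus 7, Dana 6, Ben 3. Ben has the fewest and is eliminated.
Round 3: Fay 18, Chen 10, Gus 7, Dana 6. Dana has the fewest and is eliminated.
Round 4: Fay 18, Gus 13, Chen 10. Chen has the fewest and is eliminated.
Round 5: Gus 23, Fay 18. Gus has a majority.

Eli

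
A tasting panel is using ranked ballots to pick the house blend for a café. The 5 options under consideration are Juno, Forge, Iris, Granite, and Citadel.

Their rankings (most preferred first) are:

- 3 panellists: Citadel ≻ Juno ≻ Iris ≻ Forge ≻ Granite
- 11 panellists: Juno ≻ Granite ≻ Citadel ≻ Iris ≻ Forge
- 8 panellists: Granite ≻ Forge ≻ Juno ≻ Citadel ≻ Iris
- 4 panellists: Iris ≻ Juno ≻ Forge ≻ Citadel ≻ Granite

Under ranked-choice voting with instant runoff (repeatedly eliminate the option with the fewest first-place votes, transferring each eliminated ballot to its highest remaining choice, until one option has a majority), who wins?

Round 1: Juno 11, Granite 8, Iris 4, Citadel 3, Forge 0. Forge has the fewest and is eliminated.
Round 2: Juno 11, Granite 8, Iris 4, Citadel 3. Citadel has the fewest and is eliminated.
Round 3: Juno 14, Granite 8, Iris 4. Juno has a majority.

Juno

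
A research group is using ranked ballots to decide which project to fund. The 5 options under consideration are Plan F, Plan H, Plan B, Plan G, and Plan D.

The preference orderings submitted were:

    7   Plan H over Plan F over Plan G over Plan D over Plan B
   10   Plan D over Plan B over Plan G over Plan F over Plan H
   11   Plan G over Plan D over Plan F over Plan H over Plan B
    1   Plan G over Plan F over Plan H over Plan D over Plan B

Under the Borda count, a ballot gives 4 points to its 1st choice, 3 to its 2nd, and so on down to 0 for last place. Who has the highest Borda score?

Plan G

Borda scores:
  Plan F: 7·3 + 10·1 + 11·2 + 3 = 56
  Plan H: 7·4 + 10·0 + 11·1 + 2 = 41
  Plan B: 7·0 + 10·3 + 11·0 + 0 = 30
  Plan G: 7·2 + 10·2 + 11·4 + 4 = 82
  Plan D: 7·1 + 10·4 + 11·3 + 1 = 81
Plan G has the highest total.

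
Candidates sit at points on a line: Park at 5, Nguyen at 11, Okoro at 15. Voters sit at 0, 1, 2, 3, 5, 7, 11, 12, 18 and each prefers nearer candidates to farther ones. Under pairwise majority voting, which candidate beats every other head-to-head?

With single-peaked preferences on a line, the Condorcet winner is the candidate closest to the median voter.
The median voter (position 5) is closest to Park at 5.
Check: Park vs Nguyen — voters closer to Park: 6 of 9.

Park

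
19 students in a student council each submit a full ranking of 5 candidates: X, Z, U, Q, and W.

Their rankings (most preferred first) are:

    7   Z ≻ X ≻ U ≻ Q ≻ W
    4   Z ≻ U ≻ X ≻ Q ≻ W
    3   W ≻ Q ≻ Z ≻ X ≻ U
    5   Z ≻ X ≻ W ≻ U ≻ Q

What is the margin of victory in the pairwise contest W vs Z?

Ballots ranking W above Z: 3.
Ballots ranking Z above W: 7+4+5 = 16.
Z wins 16–3, a margin of 13.

13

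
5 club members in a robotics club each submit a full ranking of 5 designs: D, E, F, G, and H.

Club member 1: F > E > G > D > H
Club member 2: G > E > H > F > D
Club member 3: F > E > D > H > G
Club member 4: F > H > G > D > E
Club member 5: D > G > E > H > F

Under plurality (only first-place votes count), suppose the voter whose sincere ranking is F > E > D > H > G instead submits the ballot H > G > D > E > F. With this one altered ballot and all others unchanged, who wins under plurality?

F

First-place totals with the altered ballot: D 1, E 0, F 2, G 1, H 1.
The winner is unchanged: still F.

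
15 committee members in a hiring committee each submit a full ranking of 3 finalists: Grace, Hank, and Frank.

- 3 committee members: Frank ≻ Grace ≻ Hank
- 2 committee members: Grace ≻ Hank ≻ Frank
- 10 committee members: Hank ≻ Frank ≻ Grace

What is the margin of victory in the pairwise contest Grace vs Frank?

Ballots ranking Grace above Frank: 2.
Ballots ranking Frank above Grace: 3+10 = 13.
Frank wins 13–2, a margin of 11.

11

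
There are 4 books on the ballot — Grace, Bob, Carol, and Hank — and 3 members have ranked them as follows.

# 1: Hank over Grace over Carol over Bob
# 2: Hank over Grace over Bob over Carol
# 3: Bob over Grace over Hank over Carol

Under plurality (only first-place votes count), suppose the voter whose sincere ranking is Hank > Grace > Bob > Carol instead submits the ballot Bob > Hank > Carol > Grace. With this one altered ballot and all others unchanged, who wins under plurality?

Bob

First-place totals with the altered ballot: Grace 0, Bob 2, Carol 0, Hank 1.
The switch changes the winner from Hank to Bob.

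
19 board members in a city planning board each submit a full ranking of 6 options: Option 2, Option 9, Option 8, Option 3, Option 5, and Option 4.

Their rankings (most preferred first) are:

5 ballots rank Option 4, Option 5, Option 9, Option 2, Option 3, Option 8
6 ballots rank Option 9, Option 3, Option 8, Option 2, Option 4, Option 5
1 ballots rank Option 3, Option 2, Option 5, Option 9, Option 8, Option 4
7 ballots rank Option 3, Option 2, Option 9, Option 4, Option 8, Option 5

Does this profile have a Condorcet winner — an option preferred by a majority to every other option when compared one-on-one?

Head-to-head results (19 voters total):
Option 2 vs Option 9: Option 9 wins 11–8.
Option 2 vs Option 8: Option 2 wins 13–6.
Option 2 vs Option 3: Option 3 wins 14–5.
Option 2 vs Option 5: Option 2 wins 14–5.
Option 2 vs Option 4: Option 2 wins 14–5.
Option 9 vs Option 8: Option 9 wins 19–0.
Option 9 vs Option 3: Option 9 wins 11–8.
Option 9 vs Option 5: Option 9 wins 13–6.
Option 9 vs Option 4: Option 9 wins 14–5.
Option 8 vs Option 3: Option 3 wins 19–0.
Option 8 vs Option 5: Option 8 wins 13–6.
Option 8 vs Option 4: Option 4 wins 12–7.
Option 3 vs Option 5: Option 3 wins 14–5.
Option 3 vs Option 4: Option 3 wins 14–5.
Option 5 vs Option 4: Option 4 wins 18–1.
Option 9 beats each rival — Option 2 (11–8), Option 8 (19–0), Option 3 (11–8), Option 5 (13–6), Option 4 (14–5) — so Option 9 is the Condorcet winner.

Yes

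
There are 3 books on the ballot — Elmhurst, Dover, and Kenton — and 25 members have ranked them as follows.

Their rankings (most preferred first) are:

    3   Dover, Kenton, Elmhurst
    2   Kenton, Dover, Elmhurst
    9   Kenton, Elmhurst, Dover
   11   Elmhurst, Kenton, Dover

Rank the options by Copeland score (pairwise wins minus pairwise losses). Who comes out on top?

Kenton

Pairwise results:
  Elmhurst vs Dover: Elmhurst wins 20–5.
  Elmhurst vs Kenton: Kenton wins 14–11.
  Dover vs Kenton: Kenton wins 22–3.
Copeland scores (wins − losses):
  Elmhurst: 1 − 1 = 0
  Dover: 0 − 2 = -2
  Kenton: 2 − 0 = 2
Kenton has the best Copeland score.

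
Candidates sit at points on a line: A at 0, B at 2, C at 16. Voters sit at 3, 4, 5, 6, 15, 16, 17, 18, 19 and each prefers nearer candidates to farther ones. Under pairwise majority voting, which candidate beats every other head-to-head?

With single-peaked preferences on a line, the Condorcet winner is the candidate closest to the median voter.
The median voter (position 15) is closest to C at 16.
Check: C vs B — voters closer to C: 5 of 9.

C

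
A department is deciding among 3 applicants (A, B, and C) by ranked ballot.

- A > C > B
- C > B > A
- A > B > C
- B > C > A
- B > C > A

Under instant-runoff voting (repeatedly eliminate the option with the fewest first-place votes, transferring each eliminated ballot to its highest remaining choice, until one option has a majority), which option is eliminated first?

C

Round 1: A 2, B 2, C 1. C has the fewest and is eliminated.
Round 2: B 3, A 2. B has a majority.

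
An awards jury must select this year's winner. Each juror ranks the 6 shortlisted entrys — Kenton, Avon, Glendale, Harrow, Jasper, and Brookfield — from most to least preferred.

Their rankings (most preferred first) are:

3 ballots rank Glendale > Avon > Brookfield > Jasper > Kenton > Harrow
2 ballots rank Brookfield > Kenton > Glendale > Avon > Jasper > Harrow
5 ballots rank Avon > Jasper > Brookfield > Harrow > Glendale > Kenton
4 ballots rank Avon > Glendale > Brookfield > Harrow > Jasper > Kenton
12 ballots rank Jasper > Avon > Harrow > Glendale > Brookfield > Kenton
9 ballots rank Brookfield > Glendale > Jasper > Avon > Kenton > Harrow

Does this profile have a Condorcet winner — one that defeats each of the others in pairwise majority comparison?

No

Head-to-head results (35 voters total):
Kenton vs Avon: Avon wins 33–2.
Kenton vs Glendale: Glendale wins 33–2.
Kenton vs Harrow: Harrow wins 21–14.
Kenton vs Jasper: Jasper wins 33–2.
Kenton vs Brookfield: Brookfield wins 35–0.
Avon vs Glendale: Avon wins 21–14.
Avon vs Harrow: Avon wins 35–0.
Avon vs Jasper: Jasper wins 21–14.
Avon vs Brookfield: Avon wins 24–11.
Glendale vs Harrow: Glendale wins 18–17.
Glendale vs Jasper: Glendale wins 18–17.
Glendale vs Brookfield: Glendale wins 19–16.
Harrow vs Jasper: Jasper wins 31–4.
Harrow vs Brookfield: Brookfield wins 23–12.
Jasper vs Brookfield: Brookfield wins 18–17.
No candidate beats all others: Avon beats Glendale beats Jasper beats Avon, a majority cycle.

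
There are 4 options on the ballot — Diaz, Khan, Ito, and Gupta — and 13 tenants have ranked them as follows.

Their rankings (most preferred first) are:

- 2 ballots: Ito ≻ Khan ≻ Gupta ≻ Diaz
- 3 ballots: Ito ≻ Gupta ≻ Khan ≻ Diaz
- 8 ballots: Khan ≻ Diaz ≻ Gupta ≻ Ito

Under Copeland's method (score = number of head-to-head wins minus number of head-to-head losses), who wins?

Khan

Pairwise results:
  Diaz vs Khan: Khan wins 13–0.
  Diaz vs Ito: Diaz wins 8–5.
  Diaz vs Gupta: Diaz wins 8–5.
  Khan vs Ito: Khan wins 8–5.
  Khan vs Gupta: Khan wins 10–3.
  Ito vs Gupta: Gupta wins 8–5.
Copeland scores (wins − losses):
  Diaz: 2 − 1 = 1
  Khan: 3 − 0 = 3
  Ito: 0 − 3 = -3
  Gupta: 1 − 2 = -1
Khan has the best Copeland score.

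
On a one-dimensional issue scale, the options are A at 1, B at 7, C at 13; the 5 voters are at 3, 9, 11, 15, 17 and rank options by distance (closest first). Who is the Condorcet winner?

C

With single-peaked preferences on a line, the Condorcet winner is the candidate closest to the median voter.
The median voter (position 11) is closest to C at 13.
Check: C vs A — voters closer to C: 4 of 5.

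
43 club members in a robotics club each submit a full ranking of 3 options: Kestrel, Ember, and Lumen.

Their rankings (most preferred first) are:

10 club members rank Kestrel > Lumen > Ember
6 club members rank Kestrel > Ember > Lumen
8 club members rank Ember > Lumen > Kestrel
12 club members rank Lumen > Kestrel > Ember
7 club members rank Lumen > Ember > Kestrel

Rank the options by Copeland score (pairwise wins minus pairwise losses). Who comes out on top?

Lumen

Pairwise results:
  Kestrel vs Ember: Kestrel wins 28–15.
  Kestrel vs Lumen: Lumen wins 27–16.
  Ember vs Lumen: Lumen wins 29–14.
Copeland scores (wins − losses):
  Kestrel: 1 − 1 = 0
  Ember: 0 − 2 = -2
  Lumen: 2 − 0 = 2
Lumen has the best Copeland score.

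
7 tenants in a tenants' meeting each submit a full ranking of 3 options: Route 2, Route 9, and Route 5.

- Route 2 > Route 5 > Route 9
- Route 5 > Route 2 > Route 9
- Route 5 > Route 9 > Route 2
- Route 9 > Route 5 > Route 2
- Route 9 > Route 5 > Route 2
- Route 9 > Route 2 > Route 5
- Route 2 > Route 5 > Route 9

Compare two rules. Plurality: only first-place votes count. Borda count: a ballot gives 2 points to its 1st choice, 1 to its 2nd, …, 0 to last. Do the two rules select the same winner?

No

Plurality first-place counts: Route 2 2, Route 9 3, Route 5 2 → Route 9.
Borda totals: Route 2 6, Route 9 7, Route 5 8 → Route 5.
The two rules disagree: plurality picks Route 9, Borda picks Route 5.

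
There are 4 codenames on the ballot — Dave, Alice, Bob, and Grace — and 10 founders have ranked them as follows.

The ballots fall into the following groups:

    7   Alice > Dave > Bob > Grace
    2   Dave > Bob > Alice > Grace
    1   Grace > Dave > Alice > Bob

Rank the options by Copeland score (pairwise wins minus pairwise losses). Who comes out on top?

Pairwise results:
  Dave vs Alice: Alice wins 7–3.
  Dave vs Bob: Dave wins 10–0.
  Dave vs Grace: Dave wins 9–1.
  Alice vs Bob: Alice wins 8–2.
  Alice vs Grace: Alice wins 9–1.
  Bob vs Grace: Bob wins 9–1.
Copeland scores (wins − losses):
  Dave: 2 − 1 = 1
  Alice: 3 − 0 = 3
  Bob: 1 − 2 = -1
  Grace: 0 − 3 = -3
Alice has the best Copeland score.

Alice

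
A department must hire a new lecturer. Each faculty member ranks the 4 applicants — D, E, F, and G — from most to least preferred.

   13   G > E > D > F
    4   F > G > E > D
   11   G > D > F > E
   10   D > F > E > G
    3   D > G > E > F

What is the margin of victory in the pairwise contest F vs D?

Ballots ranking F above D: 4.
Ballots ranking D above F: 13+11+10+3 = 37.
D wins 37–4, a margin of 33.

33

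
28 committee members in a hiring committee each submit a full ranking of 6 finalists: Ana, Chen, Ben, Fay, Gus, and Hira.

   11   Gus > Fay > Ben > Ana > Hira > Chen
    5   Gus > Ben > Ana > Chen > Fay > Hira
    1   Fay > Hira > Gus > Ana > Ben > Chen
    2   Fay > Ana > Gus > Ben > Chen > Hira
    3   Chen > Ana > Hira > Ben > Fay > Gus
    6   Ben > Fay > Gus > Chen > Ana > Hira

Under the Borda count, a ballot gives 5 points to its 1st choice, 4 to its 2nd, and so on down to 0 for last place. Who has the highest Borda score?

Borda scores:
  Ana: 11·2 + 5·3 + 2 + 2·4 + 3·4 + 6·1 = 65
  Chen: 11·0 + 5·2 + 0 + 2·1 + 3·5 + 6·2 = 39
  Ben: 11·3 + 5·4 + 1 + 2·2 + 3·2 + 6·5 = 94
  Fay: 11·4 + 5·1 + 5 + 2·5 + 3·1 + 6·4 = 91
  Gus: 11·5 + 5·5 + 3 + 2·3 + 3·0 + 6·3 = 107
  Hira: 11·1 + 5·0 + 4 + 2·0 + 3·3 + 6·0 = 24
Gus has the highest total.

Gus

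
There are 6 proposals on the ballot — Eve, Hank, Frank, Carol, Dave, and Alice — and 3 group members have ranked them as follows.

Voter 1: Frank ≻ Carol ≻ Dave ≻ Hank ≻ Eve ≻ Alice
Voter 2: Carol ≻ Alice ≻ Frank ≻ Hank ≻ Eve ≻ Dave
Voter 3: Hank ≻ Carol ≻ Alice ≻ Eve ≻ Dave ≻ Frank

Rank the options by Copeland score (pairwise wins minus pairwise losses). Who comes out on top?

Pairwise results:
  Eve vs Hank: Hank wins 3–0.
  Eve vs Frank: Frank wins 2–1.
  Eve vs Carol: Carol wins 3–0.
  Eve vs Dave: Eve wins 2–1.
  Eve vs Alice: Alice wins 2–1.
  Hank vs Frank: Frank wins 2–1.
  Hank vs Carol: Carol wins 2–1.
  Hank vs Dave: Hank wins 2–1.
  Hank vs Alice: Hank wins 2–1.
  Frank vs Carol: Carol wins 2–1.
  Frank vs Dave: Frank wins 2–1.
  Frank vs Alice: Alice wins 2–1.
  Carol vs Dave: Carol wins 3–0.
  Carol vs Alice: Carol wins 3–0.
  Dave vs Alice: Alice wins 2–1.
Copeland scores (wins − losses):
  Eve: 1 − 4 = -3
  Hank: 3 − 2 = 1
  Frank: 3 − 2 = 1
  Carol: 5 − 0 = 5
  Dave: 0 − 5 = -5
  Alice: 3 − 2 = 1
Carol has the best Copeland score.

Carol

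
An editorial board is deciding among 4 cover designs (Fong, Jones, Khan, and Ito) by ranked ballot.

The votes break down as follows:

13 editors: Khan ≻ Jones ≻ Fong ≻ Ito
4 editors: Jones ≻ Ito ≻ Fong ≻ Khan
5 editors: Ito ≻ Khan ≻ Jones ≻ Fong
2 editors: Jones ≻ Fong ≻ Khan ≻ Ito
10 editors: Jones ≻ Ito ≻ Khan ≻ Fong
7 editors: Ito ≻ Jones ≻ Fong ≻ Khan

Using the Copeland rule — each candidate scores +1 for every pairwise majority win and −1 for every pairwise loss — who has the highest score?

Jones

Pairwise results:
  Fong vs Jones: Jones wins 41–0.
  Fong vs Khan: Khan wins 28–13.
  Fong vs Ito: Ito wins 26–15.
  Jones vs Khan: Jones wins 23–18.
  Jones vs Ito: Jones wins 29–12.
  Khan vs Ito: Ito wins 26–15.
Copeland scores (wins − losses):
  Fong: 0 − 3 = -3
  Jones: 3 − 0 = 3
  Khan: 1 − 2 = -1
  Ito: 2 − 1 = 1
Jones has the best Copeland score.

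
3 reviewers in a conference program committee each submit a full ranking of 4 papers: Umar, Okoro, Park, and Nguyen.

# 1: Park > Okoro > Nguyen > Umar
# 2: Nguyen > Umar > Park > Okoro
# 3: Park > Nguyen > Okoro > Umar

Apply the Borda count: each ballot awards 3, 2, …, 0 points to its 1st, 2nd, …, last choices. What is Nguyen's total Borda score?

Borda scores:
  Umar: 0 + 2 + 0 = 2
  Okoro: 2 + 0 + 1 = 3
  Park: 3 + 1 + 3 = 7
  Nguyen: 1 + 3 + 2 = 6

6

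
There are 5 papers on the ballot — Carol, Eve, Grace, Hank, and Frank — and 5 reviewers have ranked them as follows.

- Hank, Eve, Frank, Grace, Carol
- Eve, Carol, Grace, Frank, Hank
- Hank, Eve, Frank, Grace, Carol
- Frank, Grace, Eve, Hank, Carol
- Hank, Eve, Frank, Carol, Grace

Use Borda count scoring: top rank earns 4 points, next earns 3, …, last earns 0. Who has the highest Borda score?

Eve

Borda scores:
  Carol: 0 + 3 + 0 + 0 + 1 = 4
  Eve: 3 + 4 + 3 + 2 + 3 = 15
  Grace: 1 + 2 + 1 + 3 + 0 = 7
  Hank: 4 + 0 + 4 + 1 + 4 = 13
  Frank: 2 + 1 + 2 + 4 + 2 = 11
Eve has the highest total.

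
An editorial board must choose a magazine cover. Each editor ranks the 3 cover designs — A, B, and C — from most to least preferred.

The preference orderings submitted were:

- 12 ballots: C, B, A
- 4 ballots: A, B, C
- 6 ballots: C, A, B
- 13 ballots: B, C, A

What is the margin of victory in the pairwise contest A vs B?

Ballots ranking A above B: 4+6 = 10.
Ballots ranking B above A: 12+13 = 25.
B wins 25–10, a margin of 15.

15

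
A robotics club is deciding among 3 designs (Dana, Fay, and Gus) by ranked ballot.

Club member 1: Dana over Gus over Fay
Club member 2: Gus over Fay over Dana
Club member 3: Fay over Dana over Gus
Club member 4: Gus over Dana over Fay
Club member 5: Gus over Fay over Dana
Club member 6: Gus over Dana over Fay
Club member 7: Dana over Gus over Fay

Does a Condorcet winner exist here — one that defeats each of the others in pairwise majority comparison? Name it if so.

Head-to-head results (7 voters total):
Dana vs Fay: Dana wins 4–3.
Dana vs Gus: Gus wins 4–3.
Fay vs Gus: Gus wins 6–1.
Gus beats each rival — Dana (4–3), Fay (6–1) — so Gus is the Condorcet winner.

Gus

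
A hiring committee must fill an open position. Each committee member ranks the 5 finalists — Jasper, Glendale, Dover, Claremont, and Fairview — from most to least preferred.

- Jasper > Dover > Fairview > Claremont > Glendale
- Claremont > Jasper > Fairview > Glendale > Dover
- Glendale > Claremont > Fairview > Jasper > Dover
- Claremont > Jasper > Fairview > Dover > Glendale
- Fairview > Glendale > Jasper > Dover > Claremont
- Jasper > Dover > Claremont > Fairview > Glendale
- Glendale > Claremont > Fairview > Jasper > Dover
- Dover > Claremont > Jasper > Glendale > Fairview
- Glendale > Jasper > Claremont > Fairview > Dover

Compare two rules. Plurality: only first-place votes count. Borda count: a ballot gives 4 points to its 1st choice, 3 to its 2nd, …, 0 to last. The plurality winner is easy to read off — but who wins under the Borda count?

Plurality first-place counts: Jasper 2, Glendale 3, Dover 1, Claremont 2, Fairview 1 → Glendale.
Borda totals: Jasper 23, Glendale 17, Dover 12, Claremont 22, Fairview 16 → Jasper.

Jasper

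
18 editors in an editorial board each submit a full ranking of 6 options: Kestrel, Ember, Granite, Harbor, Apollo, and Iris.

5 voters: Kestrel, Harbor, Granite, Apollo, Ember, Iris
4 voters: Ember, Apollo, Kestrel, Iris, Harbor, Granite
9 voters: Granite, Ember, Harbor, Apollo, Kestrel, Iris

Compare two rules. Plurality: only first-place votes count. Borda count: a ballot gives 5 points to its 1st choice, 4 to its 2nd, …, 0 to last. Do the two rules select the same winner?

Plurality first-place counts: Kestrel 5, Ember 4, Granite 9, Harbor 0, Apollo 0, Iris 0 → Granite.
Borda totals: Kestrel 46, Ember 61, Granite 60, Harbor 51, Apollo 44, Iris 8 → Ember.
The two rules disagree: plurality picks Granite, Borda picks Ember.

No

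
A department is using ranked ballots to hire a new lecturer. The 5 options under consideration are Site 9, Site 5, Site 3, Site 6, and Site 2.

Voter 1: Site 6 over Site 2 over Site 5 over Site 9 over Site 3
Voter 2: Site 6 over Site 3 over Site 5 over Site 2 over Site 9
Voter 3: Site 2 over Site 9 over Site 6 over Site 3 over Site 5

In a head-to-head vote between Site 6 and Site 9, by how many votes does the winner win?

1

Ballots ranking Site 6 above Site 9: 2.
Ballots ranking Site 9 above Site 6: 1.
Site 6 wins 2–1, a margin of 1.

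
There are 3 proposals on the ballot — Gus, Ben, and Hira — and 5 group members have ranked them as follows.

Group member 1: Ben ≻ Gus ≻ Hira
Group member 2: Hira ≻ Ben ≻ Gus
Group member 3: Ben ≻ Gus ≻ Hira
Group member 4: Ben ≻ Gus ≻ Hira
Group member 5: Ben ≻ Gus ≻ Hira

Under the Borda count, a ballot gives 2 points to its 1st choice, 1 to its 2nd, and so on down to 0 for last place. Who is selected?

Ben

Borda scores:
  Gus: 1 + 0 + 1 + 1 + 1 = 4
  Ben: 2 + 1 + 2 + 2 + 2 = 9
  Hira: 0 + 2 + 0 + 0 + 0 = 2
Ben has the highest total.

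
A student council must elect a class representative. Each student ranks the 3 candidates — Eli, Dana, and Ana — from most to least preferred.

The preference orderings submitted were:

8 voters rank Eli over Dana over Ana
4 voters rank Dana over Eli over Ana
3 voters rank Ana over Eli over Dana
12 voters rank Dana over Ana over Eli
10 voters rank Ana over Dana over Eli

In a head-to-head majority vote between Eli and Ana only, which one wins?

Ana

Ballots ranking Eli above Ana: 8+4 = 12.
Ballots ranking Ana above Eli: 3+12+10 = 25.
Ana wins the head-to-head, 25–12.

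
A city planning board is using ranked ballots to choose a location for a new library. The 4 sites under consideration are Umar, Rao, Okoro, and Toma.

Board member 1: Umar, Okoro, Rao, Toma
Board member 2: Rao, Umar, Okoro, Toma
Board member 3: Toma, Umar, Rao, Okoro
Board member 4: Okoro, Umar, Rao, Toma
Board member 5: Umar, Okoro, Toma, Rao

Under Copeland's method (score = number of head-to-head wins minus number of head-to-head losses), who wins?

Pairwise results:
  Umar vs Rao: Umar wins 4–1.
  Umar vs Okoro: Umar wins 4–1.
  Umar vs Toma: Umar wins 4–1.
  Rao vs Okoro: Okoro wins 3–2.
  Rao vs Toma: Rao wins 3–2.
  Okoro vs Toma: Okoro wins 4–1.
Copeland scores (wins − losses):
  Umar: 3 − 0 = 3
  Rao: 1 − 2 = -1
  Okoro: 2 − 1 = 1
  Toma: 0 − 3 = -3
Umar has the best Copeland score.

Umar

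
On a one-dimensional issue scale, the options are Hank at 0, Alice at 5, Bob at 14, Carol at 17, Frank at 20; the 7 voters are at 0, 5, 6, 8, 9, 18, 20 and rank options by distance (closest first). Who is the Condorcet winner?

Alice

With single-peaked preferences on a line, the Condorcet winner is the candidate closest to the median voter.
The median voter (position 8) is closest to Alice at 5.
Check: Alice vs Bob — voters closer to Alice: 5 of 7.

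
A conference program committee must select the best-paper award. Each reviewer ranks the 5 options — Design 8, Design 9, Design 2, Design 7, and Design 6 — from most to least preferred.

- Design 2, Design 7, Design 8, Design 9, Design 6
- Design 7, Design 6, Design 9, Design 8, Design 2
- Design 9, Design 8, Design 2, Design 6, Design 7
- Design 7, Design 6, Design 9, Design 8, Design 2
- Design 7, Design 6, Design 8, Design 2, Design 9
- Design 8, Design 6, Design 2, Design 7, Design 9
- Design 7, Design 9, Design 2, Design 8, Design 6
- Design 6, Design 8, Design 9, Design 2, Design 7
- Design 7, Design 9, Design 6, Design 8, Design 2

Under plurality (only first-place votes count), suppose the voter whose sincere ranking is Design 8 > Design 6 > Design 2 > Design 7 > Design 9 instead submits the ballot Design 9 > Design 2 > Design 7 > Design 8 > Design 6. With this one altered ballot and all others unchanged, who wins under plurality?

First-place totals with the altered ballot: Design 8 0, Design 9 2, Design 2 1, Design 7 5, Design 6 1.
The winner is unchanged: still Design 7.

Design 7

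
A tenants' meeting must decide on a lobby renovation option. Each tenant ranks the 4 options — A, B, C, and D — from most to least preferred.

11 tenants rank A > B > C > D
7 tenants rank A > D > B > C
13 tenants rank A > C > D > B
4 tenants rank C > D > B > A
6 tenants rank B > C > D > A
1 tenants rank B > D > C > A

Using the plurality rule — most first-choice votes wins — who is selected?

First-place vote totals:
  A: 31
  B: 7
  C: 4
  D: 0
A has the most first-place votes.

A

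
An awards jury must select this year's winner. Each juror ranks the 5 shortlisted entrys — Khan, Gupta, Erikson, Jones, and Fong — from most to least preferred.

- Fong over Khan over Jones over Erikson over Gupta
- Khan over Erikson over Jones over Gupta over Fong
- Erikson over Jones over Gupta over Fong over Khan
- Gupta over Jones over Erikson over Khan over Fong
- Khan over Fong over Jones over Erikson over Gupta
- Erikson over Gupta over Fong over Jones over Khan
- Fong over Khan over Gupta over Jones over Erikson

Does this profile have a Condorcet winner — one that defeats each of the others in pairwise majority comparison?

Head-to-head results (7 voters total):
Khan vs Gupta: Khan wins 4–3.
Khan vs Erikson: Khan wins 4–3.
Khan vs Jones: Khan wins 4–3.
Khan vs Fong: Fong wins 4–3.
Gupta vs Erikson: Erikson wins 5–2.
Gupta vs Jones: Jones wins 4–3.
Gupta vs Fong: Gupta wins 4–3.
Erikson vs Jones: Jones wins 4–3.
Erikson vs Fong: Erikson wins 4–3.
Jones vs Fong: Fong wins 4–3.
No candidate beats all others: Khan beats Gupta beats Fong beats Khan, a majority cycle.

No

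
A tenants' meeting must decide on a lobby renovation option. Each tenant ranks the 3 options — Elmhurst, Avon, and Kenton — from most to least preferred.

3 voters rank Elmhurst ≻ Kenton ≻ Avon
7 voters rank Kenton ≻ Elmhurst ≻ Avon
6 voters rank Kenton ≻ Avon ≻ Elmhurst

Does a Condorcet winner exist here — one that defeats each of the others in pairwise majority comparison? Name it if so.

Kenton

Head-to-head results (16 voters total):
Elmhurst vs Avon: Elmhurst wins 10–6.
Elmhurst vs Kenton: Kenton wins 13–3.
Avon vs Kenton: Kenton wins 16–0.
Kenton beats each rival — Elmhurst (13–3), Avon (16–0) — so Kenton is the Condorcet winner.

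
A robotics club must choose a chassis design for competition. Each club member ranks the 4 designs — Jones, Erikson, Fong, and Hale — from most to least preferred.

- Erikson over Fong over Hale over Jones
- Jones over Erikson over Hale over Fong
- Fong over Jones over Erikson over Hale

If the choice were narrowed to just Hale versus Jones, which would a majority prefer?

Ballots ranking Hale above Jones: 1.
Ballots ranking Jones above Hale: 2.
Jones wins the head-to-head, 2–1.

Jones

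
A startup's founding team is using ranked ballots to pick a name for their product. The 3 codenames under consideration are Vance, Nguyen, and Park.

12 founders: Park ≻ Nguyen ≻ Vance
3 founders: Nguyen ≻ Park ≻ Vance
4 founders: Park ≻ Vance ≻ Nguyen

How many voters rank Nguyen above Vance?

Ballots ranking Nguyen above Vance: 12+3 = 15.
Ballots ranking Vance above Nguyen: 4.
So 15 of 19 voters prefer Nguyen to Vance.

15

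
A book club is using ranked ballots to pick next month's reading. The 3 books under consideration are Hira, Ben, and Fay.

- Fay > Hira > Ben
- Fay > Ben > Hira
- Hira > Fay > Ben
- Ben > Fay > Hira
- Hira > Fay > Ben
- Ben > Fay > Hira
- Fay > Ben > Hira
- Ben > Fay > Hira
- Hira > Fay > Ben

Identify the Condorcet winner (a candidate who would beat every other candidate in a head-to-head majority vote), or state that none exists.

Head-to-head results (9 voters total):
Hira vs Ben: Ben wins 5–4.
Hira vs Fay: Fay wins 6–3.
Ben vs Fay: Fay wins 6–3.
Fay beats each rival — Hira (6–3), Ben (6–3) — so Fay is the Condorcet winner.

Fay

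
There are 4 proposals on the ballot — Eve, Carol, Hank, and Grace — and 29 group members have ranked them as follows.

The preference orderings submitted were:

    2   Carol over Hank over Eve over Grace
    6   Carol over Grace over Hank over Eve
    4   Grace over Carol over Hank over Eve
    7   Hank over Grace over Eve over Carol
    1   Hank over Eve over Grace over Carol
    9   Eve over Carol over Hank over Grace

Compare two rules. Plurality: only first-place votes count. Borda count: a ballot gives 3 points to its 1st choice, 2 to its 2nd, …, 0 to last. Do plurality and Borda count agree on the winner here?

Plurality first-place counts: Eve 9, Carol 8, Hank 8, Grace 4 → Eve.
Borda totals: Eve 38, Carol 50, Hank 47, Grace 39 → Carol.
The two rules disagree: plurality picks Eve, Borda picks Carol.

No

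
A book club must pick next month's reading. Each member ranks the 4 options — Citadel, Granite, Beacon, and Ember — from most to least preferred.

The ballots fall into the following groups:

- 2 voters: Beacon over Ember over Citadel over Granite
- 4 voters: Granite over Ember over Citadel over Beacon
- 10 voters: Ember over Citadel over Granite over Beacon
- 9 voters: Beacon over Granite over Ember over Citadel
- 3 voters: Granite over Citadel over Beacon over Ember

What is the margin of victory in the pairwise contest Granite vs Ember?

Ballots ranking Granite above Ember: 4+9+3 = 16.
Ballots ranking Ember above Granite: 2+10 = 12.
Granite wins 16–12, a margin of 4.

4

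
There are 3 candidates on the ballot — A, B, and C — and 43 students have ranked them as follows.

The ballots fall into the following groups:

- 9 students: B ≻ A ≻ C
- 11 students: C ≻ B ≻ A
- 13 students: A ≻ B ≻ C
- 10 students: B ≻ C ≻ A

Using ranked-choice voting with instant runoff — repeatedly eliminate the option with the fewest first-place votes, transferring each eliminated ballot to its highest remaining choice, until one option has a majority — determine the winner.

Round 1: B 19, A 13, C 11. C has the fewest and is eliminated.
Round 2: B 30, A 13. B has a majority.

B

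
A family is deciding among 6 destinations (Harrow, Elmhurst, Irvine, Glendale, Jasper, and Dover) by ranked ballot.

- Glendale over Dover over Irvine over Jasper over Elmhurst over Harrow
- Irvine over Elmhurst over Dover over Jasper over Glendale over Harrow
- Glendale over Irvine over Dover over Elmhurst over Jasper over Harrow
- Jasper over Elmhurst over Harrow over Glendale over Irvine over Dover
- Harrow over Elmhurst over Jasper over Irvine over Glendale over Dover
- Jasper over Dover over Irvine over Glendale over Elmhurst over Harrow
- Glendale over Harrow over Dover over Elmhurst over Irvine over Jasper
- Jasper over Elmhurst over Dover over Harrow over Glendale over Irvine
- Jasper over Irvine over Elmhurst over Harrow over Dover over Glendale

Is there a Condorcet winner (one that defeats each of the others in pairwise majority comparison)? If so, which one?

Head-to-head results (9 voters total):
Harrow vs Elmhurst: Elmhurst wins 7–2.
Harrow vs Irvine: Irvine wins 5–4.
Harrow vs Glendale: Glendale wins 5–4.
Harrow vs Jasper: Jasper wins 7–2.
Harrow vs Dover: Dover wins 5–4.
Elmhurst vs Irvine: Irvine wins 5–4.
Elmhurst vs Glendale: Elmhurst wins 5–4.
Elmhurst vs Jasper: Jasper wins 5–4.
Elmhurst vs Dover: Elmhurst wins 5–4.
Irvine vs Glendale: Glendale wins 5–4.
Irvine vs Jasper: Jasper wins 5–4.
Irvine vs Dover: Irvine wins 5–4.
Glendale vs Jasper: Jasper wins 6–3.
Glendale vs Dover: Glendale wins 5–4.
Jasper vs Dover: Jasper wins 5–4.
Jasper beats each rival — Harrow (7–2), Elmhurst (5–4), Irvine (5–4), Glendale (6–3), Dover (5–4) — so Jasper is the Condorcet winner.

Jasper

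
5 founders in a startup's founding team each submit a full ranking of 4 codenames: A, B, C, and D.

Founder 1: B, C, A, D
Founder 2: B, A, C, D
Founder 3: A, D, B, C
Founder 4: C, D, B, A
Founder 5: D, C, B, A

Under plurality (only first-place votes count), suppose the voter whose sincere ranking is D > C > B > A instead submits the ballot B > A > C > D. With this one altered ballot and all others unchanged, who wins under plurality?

B

First-place totals with the altered ballot: A 1, B 3, C 1, D 0.
The winner is unchanged: still B.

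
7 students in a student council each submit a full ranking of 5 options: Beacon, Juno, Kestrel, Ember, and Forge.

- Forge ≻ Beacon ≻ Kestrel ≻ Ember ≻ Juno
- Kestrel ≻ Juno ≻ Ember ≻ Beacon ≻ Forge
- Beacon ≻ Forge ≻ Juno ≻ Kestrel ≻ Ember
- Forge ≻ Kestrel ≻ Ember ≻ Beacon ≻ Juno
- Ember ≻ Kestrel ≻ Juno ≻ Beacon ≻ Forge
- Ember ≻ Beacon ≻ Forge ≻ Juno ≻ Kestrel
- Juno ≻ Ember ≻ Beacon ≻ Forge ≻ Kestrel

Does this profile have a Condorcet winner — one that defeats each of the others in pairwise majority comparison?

Head-to-head results (7 voters total):
Beacon vs Juno: Beacon wins 4–3.
Beacon vs Kestrel: Beacon wins 4–3.
Beacon vs Ember: Ember wins 5–2.
Beacon vs Forge: Beacon wins 5–2.
Juno vs Kestrel: Kestrel wins 4–3.
Juno vs Ember: Ember wins 4–3.
Juno vs Forge: Forge wins 4–3.
Kestrel vs Ember: Kestrel wins 4–3.
Kestrel vs Forge: Forge wins 5–2.
Ember vs Forge: Ember wins 4–3.
No candidate beats all others: Beacon beats Kestrel beats Ember beats Beacon, a majority cycle.

No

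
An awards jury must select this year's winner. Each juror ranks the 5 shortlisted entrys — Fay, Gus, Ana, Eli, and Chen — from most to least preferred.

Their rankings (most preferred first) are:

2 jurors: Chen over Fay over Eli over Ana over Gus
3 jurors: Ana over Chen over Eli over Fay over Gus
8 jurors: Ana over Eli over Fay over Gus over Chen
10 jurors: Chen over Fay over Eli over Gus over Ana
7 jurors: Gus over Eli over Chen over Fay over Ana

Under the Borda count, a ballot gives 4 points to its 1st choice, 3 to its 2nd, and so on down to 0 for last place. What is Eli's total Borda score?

75

Borda scores:
  Fay: 2·3 + 3·1 + 8·2 + 10·3 + 7·1 = 62
  Gus: 2·0 + 3·0 + 8·1 + 10·1 + 7·4 = 46
  Ana: 2·1 + 3·4 + 8·4 + 10·0 + 7·0 = 46
  Eli: 2·2 + 3·2 + 8·3 + 10·2 + 7·3 = 75
  Chen: 2·4 + 3·3 + 8·0 + 10·4 + 7·2 = 71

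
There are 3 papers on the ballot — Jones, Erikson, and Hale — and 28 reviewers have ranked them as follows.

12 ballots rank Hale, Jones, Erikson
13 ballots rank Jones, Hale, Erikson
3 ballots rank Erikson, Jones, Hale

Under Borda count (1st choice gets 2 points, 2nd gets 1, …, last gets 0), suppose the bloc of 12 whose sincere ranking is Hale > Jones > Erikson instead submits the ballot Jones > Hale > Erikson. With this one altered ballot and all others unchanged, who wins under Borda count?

Jones

Borda totals with the altered ballot: Jones 53, Erikson 6, Hale 25.
The winner is unchanged: still Jones.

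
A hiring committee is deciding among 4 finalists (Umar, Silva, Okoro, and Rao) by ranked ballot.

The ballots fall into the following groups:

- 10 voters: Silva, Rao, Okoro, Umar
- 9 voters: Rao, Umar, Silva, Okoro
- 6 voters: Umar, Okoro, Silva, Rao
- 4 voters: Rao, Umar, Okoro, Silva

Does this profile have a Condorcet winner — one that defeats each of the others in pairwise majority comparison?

No

Head-to-head results (29 voters total):
Umar vs Silva: Umar wins 19–10.
Umar vs Okoro: Umar wins 19–10.
Umar vs Rao: Rao wins 23–6.
Silva vs Okoro: Silva wins 19–10.
Silva vs Rao: Silva wins 16–13.
Okoro vs Rao: Rao wins 23–6.
No candidate beats all others: Umar beats Silva beats Rao beats Umar, a majority cycle.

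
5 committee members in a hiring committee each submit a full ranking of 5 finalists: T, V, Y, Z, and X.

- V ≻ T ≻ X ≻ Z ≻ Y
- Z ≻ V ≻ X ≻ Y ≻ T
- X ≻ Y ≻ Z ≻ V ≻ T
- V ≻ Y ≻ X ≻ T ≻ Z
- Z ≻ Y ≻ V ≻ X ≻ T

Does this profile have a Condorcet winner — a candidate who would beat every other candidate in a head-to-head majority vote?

No

Head-to-head results (5 voters total):
T vs V: V wins 5–0.
T vs Y: Y wins 4–1.
T vs Z: Z wins 3–2.
T vs X: X wins 4–1.
V vs Y: V wins 3–2.
V vs Z: Z wins 3–2.
V vs X: V wins 4–1.
Y vs Z: Z wins 3–2.
Y vs X: X wins 3–2.
Z vs X: X wins 3–2.
No candidate beats all others: V beats X beats Z beats V, a majority cycle.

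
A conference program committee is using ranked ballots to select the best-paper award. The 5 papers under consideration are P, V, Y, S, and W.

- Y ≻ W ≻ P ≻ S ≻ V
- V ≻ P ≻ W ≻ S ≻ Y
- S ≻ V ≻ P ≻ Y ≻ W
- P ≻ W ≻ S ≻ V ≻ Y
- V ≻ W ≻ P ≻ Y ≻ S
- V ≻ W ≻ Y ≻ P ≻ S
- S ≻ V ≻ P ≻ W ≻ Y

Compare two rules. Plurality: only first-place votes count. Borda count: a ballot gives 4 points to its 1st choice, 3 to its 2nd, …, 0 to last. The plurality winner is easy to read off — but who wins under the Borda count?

Plurality first-place counts: P 1, V 3, Y 1, S 2, W 0 → V.
Borda totals: P 16, V 19, Y 8, S 12, W 15 → V.

V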